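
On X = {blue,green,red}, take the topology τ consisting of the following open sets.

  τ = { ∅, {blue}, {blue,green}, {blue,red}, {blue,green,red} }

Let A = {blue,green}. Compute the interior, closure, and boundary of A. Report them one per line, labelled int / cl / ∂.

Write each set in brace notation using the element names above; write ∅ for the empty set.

int(A) = {blue,green}
cl(A)  = {blue,green,red}
∂A     = {red}

opens ⊆ A: ∅, {blue}, {blue,green}; union → int = {blue,green}
complement {red}; its interior ∅; cl(A) = X∖∅ = {blue,green,red}
boundary = {blue,green,red} ∖ {blue,green} = {red}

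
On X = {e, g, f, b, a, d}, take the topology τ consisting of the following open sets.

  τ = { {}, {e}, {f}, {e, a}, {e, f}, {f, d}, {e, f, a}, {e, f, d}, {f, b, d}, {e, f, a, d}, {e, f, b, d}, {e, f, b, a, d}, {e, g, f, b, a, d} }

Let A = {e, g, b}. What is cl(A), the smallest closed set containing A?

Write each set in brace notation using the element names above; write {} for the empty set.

complement {f, a, d}; its interior {f, d}; cl(A) = X∖{f, d} = {e, g, b, a}

{e, g, b, a}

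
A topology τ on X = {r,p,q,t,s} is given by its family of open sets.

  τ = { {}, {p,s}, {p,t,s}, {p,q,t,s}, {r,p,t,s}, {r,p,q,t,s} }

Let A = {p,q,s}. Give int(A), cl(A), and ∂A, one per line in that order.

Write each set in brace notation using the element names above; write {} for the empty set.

int(A) = {p,s}
cl(A)  = {r,p,q,t,s}
∂A     = {r,q,t}

interior: largest open inside A is {p,s} (from {}, {p,s})
cl via duality: int({r,t}) = {}, so X∖{} = {r,p,q,t,s}
cl∖int = {r,q,t}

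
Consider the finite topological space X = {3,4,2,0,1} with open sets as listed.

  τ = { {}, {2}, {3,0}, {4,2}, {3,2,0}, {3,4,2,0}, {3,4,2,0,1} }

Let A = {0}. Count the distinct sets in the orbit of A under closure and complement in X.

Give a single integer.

closure: X∖int(X∖A) = X∖{4,2} = {3,0,1}
Let k=closure and c=complement:
  1. A     = {0}
  2. kA    = {3,0,1}
  3. cA    = {3,4,2,1}
  4. ckA   = {4,2}
  5. kcA   = {3,4,2,0,1}
  6. kckA  = {4,2,1}
  7. ckcA  = {}
  8. ckckA = {3,0}
— saturated at 8

8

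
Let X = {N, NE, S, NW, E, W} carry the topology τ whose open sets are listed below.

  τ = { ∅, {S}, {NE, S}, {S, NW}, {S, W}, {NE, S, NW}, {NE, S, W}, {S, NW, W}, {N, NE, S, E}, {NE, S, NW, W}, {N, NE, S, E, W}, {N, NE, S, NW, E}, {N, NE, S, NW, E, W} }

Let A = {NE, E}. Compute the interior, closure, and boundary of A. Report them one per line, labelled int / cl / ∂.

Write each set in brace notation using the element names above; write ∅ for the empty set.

open subsets of A: ∅; so int(A) = ∅
closure: X∖int(X∖A) = X∖{S, NW, W} = {N, NE, E}
∂A = {N, NE, E} minus ∅ = {N, NE, E}

int(A) = ∅
cl(A)  = {N, NE, E}
∂A     = {N, NE, E}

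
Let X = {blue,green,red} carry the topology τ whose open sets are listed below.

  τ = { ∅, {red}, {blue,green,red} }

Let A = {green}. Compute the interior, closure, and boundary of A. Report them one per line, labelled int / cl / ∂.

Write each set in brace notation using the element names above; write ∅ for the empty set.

int(A) = ∅
cl(A)  = {blue,green}
∂A     = {blue,green}

opens ⊆ A: ∅; union → int = ∅
complement {blue,red}; its interior {red}; cl(A) = X∖{red} = {blue,green}
boundary = {blue,green} ∖ ∅ = {blue,green}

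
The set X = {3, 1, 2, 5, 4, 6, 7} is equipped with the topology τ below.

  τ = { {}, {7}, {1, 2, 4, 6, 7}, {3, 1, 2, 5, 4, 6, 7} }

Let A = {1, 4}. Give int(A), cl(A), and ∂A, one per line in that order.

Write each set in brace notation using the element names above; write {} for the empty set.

interior: largest open inside A is {} (from {})
cl via duality: int({3, 2, 5, 6, 7}) = {7}, so X∖{7} = {3, 1, 2, 5, 4, 6}
cl∖int = {3, 1, 2, 5, 4, 6}

int(A) = {}
cl(A)  = {3, 1, 2, 5, 4, 6}
∂A     = {3, 1, 2, 5, 4, 6}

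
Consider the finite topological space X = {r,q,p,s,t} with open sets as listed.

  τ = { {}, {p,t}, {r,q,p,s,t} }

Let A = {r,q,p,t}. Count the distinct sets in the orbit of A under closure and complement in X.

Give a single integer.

6

X∖A={s}, int(X∖A)={}, hence cl(A)={r,q,p,s,t}
Orbit (k=closure, c=complement):
  1. A     = {r,q,p,t}
  2. kA    = {r,q,p,s,t}
  3. cA    = {s}
  4. ckA   = {}
  5. kcA   = {r,q,s}
  6. ckcA  = {p,t}
(closed under both — stop)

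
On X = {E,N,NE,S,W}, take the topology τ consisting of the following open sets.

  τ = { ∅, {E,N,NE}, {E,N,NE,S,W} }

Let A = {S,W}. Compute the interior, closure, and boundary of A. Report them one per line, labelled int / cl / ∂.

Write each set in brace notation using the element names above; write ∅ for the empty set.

opens ⊆ A: ∅; union → int = ∅
complement {E,N,NE}; its interior {E,N,NE}; cl(A) = X∖{E,N,NE} = {S,W}
boundary = {S,W} ∖ ∅ = {S,W}

int(A) = ∅
cl(A)  = {S,W}
∂A     = {S,W}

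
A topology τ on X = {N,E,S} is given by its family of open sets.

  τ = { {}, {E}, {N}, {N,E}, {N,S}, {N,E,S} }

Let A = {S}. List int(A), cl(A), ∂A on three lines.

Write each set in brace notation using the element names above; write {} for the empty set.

U open, U⊆A: {}. int(A) = ⋃ = {}
X∖A={N,E}, int(X∖A)={N,E}, hence cl(A)={S}
∂A: remove int from cl → {S}

int(A) = {}
cl(A)  = {S}
∂A     = {S}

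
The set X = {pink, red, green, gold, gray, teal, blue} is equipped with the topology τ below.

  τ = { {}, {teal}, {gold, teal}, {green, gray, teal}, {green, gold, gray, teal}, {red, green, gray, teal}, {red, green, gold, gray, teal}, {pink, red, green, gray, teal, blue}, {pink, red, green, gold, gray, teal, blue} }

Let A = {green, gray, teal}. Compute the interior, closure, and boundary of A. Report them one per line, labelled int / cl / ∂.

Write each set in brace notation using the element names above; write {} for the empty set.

opens ⊆ A: {}, {teal}, {green, gray, teal}; union → int = {green, gray, teal}
complement {pink, red, gold, blue}; its interior {}; cl(A) = X∖{} = {pink, red, green, gold, gray, teal, blue}
boundary = {pink, red, green, gold, gray, teal, blue} ∖ {green, gray, teal} = {pink, red, gold, blue}

int(A) = {green, gray, teal}
cl(A)  = {pink, red, green, gold, gray, teal, blue}
∂A     = {pink, red, gold, blue}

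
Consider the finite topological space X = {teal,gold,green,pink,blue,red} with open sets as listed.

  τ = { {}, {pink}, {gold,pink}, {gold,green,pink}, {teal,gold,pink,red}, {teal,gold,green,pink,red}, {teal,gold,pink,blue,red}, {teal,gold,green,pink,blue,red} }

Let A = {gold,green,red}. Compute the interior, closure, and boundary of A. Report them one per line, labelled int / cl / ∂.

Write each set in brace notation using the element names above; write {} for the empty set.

int(A) = {}
cl(A)  = {teal,gold,green,blue,red}
∂A     = {teal,gold,green,blue,red}

U open, U⊆A: {}. int(A) = ⋃ = {}
X∖A={teal,pink,blue}, int(X∖A)={pink}, hence cl(A)={teal,gold,green,blue,red}
∂A: remove int from cl → {teal,gold,green,blue,red}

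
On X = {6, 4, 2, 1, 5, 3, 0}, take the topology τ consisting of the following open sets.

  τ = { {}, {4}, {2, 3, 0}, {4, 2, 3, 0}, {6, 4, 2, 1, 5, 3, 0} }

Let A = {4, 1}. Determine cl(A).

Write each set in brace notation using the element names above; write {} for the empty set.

{6, 4, 1, 5}

X∖A={6, 2, 5, 3, 0}, int(X∖A)={2, 3, 0}, hence cl(A)={6, 4, 1, 5}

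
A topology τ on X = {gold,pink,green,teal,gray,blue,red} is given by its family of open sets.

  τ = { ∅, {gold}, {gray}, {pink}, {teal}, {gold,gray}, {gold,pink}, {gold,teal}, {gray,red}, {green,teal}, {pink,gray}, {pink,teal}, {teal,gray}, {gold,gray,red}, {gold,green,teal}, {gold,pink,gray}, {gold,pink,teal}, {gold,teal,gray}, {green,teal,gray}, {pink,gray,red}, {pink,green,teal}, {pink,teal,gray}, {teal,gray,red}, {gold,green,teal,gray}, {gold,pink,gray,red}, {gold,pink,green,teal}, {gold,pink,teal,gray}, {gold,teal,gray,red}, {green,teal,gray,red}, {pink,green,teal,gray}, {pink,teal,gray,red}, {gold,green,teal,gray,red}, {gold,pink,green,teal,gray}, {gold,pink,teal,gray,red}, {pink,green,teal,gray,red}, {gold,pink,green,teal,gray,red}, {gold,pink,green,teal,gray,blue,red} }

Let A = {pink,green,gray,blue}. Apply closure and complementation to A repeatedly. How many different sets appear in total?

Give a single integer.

complement {gold,teal,red}; its interior {gold,teal}; cl(A) = X∖{gold,teal} = {pink,green,gray,blue,red}
With k = closure, c = complement:
  1. A     = {pink,green,gray,blue}
  2. kA    = {pink,green,gray,blue,red}
  3. cA    = {gold,teal,red}
  4. ckA   = {gold,teal}
  5. kcA   = {gold,green,teal,blue,red}
  6. kckA  = {gold,green,teal,blue}
  7. ckcA  = {pink,gray}
  8. ckckA = {pink,gray,red}
  9. kckcA = {pink,gray,blue,red}
  10. ckckcA = {gold,green,teal}
k, c of each give nothing new

10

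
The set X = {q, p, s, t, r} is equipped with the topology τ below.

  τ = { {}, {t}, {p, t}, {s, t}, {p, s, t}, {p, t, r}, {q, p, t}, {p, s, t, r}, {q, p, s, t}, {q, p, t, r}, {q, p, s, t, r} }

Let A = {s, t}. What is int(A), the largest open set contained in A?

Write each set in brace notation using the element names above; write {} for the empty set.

opens ⊆ A: {}, {t}, {s, t}; union → int = {s, t}

{s, t}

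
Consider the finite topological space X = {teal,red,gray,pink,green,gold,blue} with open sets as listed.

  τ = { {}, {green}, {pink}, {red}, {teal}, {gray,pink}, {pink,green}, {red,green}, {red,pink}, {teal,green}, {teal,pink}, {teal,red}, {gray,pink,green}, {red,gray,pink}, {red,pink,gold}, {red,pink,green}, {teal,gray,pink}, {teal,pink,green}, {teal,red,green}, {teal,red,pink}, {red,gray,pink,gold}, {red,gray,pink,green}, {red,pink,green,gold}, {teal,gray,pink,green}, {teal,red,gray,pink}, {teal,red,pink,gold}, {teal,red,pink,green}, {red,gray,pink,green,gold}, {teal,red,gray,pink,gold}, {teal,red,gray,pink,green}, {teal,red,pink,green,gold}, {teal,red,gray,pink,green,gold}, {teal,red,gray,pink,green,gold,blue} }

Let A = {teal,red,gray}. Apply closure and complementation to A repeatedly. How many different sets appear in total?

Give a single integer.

complement {pink,green,gold,blue}; its interior {pink,green}; cl(A) = X∖{pink,green} = {teal,red,gray,gold,blue}
With k = closure, c = complement:
  1. A     = {teal,red,gray}
  2. kA    = {teal,red,gray,gold,blue}
  3. cA    = {pink,green,gold,blue}
  4. ckA   = {pink,green}
  5. kcA   = {gray,pink,green,gold,blue}
  6. ckcA  = {teal,red}
  7. kckcA = {teal,red,gold,blue}
  8. ckckcA = {gray,pink,green}
k, c of each give nothing new

8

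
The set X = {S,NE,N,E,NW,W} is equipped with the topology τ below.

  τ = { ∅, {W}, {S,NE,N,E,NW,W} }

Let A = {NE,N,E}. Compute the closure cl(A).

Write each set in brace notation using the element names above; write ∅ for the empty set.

closure: X∖int(X∖A) = X∖{W} = {S,NE,N,E,NW}

{S,NE,N,E,NW}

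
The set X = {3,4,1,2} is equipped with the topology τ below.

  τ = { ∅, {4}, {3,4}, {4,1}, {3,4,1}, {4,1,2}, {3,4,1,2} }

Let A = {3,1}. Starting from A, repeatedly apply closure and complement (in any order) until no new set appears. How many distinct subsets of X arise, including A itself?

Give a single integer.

6

closure: X∖int(X∖A) = X∖{4} = {3,1,2}
Let k=closure and c=complement:
  1. A     = {3,1}
  2. kA    = {3,1,2}
  3. cA    = {4,2}
  4. ckA   = {4}
  5. kcA   = {3,4,1,2}
  6. ckcA  = ∅
— saturated at 6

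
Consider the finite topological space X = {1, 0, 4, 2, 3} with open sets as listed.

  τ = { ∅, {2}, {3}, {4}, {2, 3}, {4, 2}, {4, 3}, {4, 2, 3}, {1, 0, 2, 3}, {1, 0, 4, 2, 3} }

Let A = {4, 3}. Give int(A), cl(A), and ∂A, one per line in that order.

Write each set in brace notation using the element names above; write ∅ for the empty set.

int(A) = {4, 3}
cl(A)  = {1, 0, 4, 3}
∂A     = {1, 0}

opens ⊆ A: ∅, {4}, {3}, {4, 3}; union → int = {4, 3}
complement {1, 0, 2}; its interior {2}; cl(A) = X∖{2} = {1, 0, 4, 3}
boundary = {1, 0, 4, 3} ∖ {4, 3} = {1, 0}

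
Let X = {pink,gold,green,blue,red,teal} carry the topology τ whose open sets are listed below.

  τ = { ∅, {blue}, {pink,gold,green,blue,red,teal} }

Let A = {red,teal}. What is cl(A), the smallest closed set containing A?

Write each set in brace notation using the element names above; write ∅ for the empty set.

{pink,gold,green,red,teal}

complement {pink,gold,green,blue}; its interior {blue}; cl(A) = X∖{blue} = {pink,gold,green,red,teal}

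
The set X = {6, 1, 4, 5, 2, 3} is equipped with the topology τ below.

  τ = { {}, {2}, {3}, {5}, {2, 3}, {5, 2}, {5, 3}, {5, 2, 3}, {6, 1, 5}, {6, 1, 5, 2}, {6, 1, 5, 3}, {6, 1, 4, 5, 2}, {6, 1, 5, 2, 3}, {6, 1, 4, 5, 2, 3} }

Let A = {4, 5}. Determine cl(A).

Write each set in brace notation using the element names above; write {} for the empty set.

{6, 1, 4, 5}

complement {6, 1, 2, 3}; its interior {2, 3}; cl(A) = X∖{2, 3} = {6, 1, 4, 5}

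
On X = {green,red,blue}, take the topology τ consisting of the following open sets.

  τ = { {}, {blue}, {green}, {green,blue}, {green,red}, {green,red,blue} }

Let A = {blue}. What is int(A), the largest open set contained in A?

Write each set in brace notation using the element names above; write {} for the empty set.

{blue}

open subsets of A: {}, {blue}; so int(A) = {blue}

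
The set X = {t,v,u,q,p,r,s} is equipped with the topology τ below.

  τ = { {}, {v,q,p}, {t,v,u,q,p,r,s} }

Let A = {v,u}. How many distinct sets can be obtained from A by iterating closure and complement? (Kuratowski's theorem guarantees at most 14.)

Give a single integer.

4

X∖A={t,q,p,r,s}, int(X∖A)={}, hence cl(A)={t,v,u,q,p,r,s}
Orbit (k=closure, c=complement):
  1. A     = {v,u}
  2. kA    = {t,v,u,q,p,r,s}
  3. cA    = {t,q,p,r,s}
  4. ckA   = {}
(closed under both — stop)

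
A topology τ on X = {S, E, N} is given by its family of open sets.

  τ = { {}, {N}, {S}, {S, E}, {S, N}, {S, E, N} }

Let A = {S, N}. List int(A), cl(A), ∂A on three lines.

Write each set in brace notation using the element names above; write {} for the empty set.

U open, U⊆A: {}, {S}, {N}, {S, N}. int(A) = ⋃ = {S, N}
X∖A={E}, int(X∖A)={}, hence cl(A)={S, E, N}
∂A: remove int from cl → {E}

int(A) = {S, N}
cl(A)  = {S, E, N}
∂A     = {E}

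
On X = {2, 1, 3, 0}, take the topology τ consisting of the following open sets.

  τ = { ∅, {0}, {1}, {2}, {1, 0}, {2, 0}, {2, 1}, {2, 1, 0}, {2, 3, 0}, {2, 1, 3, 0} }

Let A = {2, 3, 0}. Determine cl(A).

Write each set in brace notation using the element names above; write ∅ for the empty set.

closure: X∖int(X∖A) = X∖{1} = {2, 3, 0}

{2, 3, 0}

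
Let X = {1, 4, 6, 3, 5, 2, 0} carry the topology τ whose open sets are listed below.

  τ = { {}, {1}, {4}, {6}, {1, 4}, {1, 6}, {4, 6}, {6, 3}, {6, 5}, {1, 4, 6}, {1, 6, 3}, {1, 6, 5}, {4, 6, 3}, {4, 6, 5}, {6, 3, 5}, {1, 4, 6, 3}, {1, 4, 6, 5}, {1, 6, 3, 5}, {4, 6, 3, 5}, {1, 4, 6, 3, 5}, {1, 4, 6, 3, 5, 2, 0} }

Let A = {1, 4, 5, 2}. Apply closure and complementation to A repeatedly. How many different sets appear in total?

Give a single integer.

X∖A={6, 3, 0}, int(X∖A)={6, 3}, hence cl(A)={1, 4, 5, 2, 0}
Orbit (k=closure, c=complement):
  1. A     = {1, 4, 5, 2}
  2. kA    = {1, 4, 5, 2, 0}
  3. cA    = {6, 3, 0}
  4. ckA   = {6, 3}
  5. kcA   = {6, 3, 5, 2, 0}
  6. ckcA  = {1, 4}
  7. kckcA = {1, 4, 2, 0}
  8. ckckcA = {6, 3, 5}
(closed under both — stop)

8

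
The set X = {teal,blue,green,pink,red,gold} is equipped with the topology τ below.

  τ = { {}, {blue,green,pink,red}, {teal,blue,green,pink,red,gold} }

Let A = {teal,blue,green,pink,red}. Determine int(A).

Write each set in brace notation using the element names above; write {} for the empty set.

opens ⊆ A: {}, {blue,green,pink,red}; union → int = {blue,green,pink,red}

{blue,green,pink,red}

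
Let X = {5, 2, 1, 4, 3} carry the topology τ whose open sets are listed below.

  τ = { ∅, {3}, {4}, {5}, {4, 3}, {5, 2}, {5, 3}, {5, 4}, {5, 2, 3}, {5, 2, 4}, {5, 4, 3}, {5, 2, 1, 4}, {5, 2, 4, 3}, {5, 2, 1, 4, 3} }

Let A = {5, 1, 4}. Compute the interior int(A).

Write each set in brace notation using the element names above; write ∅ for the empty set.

{5, 4}

interior: largest open inside A is {5, 4} (from ∅, {4}, {5}, {5, 4})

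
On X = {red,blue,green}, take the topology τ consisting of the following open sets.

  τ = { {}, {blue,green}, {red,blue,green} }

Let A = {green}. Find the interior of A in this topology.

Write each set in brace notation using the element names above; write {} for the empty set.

{}

interior: largest open inside A is {} (from {})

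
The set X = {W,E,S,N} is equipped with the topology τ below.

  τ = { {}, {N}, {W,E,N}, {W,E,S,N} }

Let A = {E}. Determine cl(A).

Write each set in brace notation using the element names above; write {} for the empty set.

complement {W,S,N}; its interior {N}; cl(A) = X∖{N} = {W,E,S}

{W,E,S}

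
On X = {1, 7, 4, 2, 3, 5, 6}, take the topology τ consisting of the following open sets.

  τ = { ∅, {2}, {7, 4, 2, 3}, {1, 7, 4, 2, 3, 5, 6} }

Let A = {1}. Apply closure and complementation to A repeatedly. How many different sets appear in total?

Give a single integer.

6

complement {7, 4, 2, 3, 5, 6}; its interior {7, 4, 2, 3}; cl(A) = X∖{7, 4, 2, 3} = {1, 5, 6}
With k = closure, c = complement:
  1. A     = {1}
  2. kA    = {1, 5, 6}
  3. cA    = {7, 4, 2, 3, 5, 6}
  4. ckA   = {7, 4, 2, 3}
  5. kcA   = {1, 7, 4, 2, 3, 5, 6}
  6. ckcA  = ∅
k, c of each give nothing new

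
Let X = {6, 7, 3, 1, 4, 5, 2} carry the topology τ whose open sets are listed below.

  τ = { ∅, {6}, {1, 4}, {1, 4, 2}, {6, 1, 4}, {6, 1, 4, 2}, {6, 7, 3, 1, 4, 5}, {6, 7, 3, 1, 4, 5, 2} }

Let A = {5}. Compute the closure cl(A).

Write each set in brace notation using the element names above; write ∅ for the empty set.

closure: X∖int(X∖A) = X∖{6, 1, 4, 2} = {7, 3, 5}

{7, 3, 5}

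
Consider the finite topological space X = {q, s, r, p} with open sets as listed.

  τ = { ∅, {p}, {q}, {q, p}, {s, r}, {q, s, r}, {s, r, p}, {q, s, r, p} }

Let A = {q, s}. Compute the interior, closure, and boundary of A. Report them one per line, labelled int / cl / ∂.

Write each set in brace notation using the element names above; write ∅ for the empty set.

interior: largest open inside A is {q} (from ∅, {q})
cl via duality: int({r, p}) = {p}, so X∖{p} = {q, s, r}
cl∖int = {s, r}

int(A) = {q}
cl(A)  = {q, s, r}
∂A     = {s, r}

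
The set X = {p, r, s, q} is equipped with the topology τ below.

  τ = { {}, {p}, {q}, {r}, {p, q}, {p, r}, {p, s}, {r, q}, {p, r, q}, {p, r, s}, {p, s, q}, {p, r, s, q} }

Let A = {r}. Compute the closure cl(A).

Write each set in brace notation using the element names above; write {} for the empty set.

{r}

complement {p, s, q}; its interior {p, s, q}; cl(A) = X∖{p, s, q} = {r}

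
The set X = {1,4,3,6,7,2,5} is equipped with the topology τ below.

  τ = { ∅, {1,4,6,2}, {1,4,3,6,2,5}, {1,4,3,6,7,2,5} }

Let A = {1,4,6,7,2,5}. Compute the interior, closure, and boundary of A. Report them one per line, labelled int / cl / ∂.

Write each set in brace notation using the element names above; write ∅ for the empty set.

open subsets of A: ∅, {1,4,6,2}; so int(A) = {1,4,6,2}
closure: X∖int(X∖A) = X∖∅ = {1,4,3,6,7,2,5}
∂A = {1,4,3,6,7,2,5} minus {1,4,6,2} = {3,7,5}

int(A) = {1,4,6,2}
cl(A)  = {1,4,3,6,7,2,5}
∂A     = {3,7,5}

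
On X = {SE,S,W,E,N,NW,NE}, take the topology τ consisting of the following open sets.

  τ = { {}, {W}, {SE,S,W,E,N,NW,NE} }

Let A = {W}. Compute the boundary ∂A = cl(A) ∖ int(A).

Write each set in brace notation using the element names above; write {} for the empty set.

interior: largest open inside A is {W} (from {}, {W})
cl via duality: int({SE,S,E,N,NW,NE}) = {}, so X∖{} = {SE,S,W,E,N,NW,NE}
cl∖int = {SE,S,E,N,NW,NE}

{SE,S,E,N,NW,NE}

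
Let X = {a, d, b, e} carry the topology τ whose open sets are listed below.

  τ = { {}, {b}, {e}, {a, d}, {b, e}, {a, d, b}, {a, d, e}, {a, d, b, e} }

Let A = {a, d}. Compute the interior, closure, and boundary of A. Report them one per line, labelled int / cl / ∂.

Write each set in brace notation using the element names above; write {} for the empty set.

open subsets of A: {}, {a, d}; so int(A) = {a, d}
closure: X∖int(X∖A) = X∖{b, e} = {a, d}
∂A = {a, d} minus {a, d} = {}

int(A) = {a, d}
cl(A)  = {a, d}
∂A     = {}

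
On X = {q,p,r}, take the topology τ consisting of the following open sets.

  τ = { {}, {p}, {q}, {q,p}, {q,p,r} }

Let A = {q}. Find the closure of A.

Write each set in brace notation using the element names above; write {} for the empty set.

closure: X∖int(X∖A) = X∖{p} = {q,r}

{q,r}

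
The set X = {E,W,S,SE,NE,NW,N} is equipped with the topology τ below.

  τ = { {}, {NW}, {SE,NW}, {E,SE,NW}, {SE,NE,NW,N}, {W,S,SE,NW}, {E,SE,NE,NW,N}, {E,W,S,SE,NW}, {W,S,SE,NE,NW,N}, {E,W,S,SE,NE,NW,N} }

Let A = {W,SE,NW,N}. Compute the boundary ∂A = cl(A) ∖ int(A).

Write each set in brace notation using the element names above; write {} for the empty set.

interior: largest open inside A is {SE,NW} (from {}, {NW}, {SE,NW})
cl via duality: int({E,S,NE}) = {}, so X∖{} = {E,W,S,SE,NE,NW,N}
cl∖int = {E,W,S,NE,N}

{E,W,S,NE,N}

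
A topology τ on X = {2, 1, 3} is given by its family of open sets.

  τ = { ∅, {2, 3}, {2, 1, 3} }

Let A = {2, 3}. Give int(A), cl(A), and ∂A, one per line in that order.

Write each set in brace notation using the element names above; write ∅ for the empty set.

open subsets of A: ∅, {2, 3}; so int(A) = {2, 3}
closure: X∖int(X∖A) = X∖∅ = {2, 1, 3}
∂A = {2, 1, 3} minus {2, 3} = {1}

int(A) = {2, 3}
cl(A)  = {2, 1, 3}
∂A     = {1}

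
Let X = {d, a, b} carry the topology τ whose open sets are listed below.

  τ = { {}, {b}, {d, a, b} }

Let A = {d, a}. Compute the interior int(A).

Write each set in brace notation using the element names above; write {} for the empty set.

interior: largest open inside A is {} (from {})

{}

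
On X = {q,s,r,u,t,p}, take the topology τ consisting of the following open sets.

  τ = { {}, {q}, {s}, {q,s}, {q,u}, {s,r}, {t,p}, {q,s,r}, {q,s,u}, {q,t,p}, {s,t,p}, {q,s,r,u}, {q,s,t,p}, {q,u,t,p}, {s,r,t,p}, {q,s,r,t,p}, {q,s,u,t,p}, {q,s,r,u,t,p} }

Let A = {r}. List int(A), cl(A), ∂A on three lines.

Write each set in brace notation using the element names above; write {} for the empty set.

opens ⊆ A: {}; union → int = {}
complement {q,s,u,t,p}; its interior {q,s,u,t,p}; cl(A) = X∖{q,s,u,t,p} = {r}
boundary = {r} ∖ {} = {r}

int(A) = {}
cl(A)  = {r}
∂A     = {r}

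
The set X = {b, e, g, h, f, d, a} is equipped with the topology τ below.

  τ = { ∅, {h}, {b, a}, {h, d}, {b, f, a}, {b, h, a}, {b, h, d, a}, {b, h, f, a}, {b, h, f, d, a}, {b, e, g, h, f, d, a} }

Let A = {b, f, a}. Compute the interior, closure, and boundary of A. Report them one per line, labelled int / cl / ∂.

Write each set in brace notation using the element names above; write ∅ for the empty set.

int(A) = {b, f, a}
cl(A)  = {b, e, g, f, a}
∂A     = {e, g}

U open, U⊆A: ∅, {b, a}, {b, f, a}. int(A) = ⋃ = {b, f, a}
X∖A={e, g, h, d}, int(X∖A)={h, d}, hence cl(A)={b, e, g, f, a}
∂A: remove int from cl → {e, g}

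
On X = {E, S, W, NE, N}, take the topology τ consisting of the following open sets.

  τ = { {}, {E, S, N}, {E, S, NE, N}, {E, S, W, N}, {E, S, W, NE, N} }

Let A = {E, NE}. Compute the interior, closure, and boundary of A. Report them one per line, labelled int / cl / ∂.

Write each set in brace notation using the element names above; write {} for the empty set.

int(A) = {}
cl(A)  = {E, S, W, NE, N}
∂A     = {E, S, W, NE, N}

open subsets of A: {}; so int(A) = {}
closure: X∖int(X∖A) = X∖{} = {E, S, W, NE, N}
∂A = {E, S, W, NE, N} minus {} = {E, S, W, NE, N}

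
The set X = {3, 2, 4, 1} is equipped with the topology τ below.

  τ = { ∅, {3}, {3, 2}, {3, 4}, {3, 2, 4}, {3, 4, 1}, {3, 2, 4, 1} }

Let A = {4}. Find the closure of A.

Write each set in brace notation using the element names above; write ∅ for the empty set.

{4, 1}

X∖A={3, 2, 1}, int(X∖A)={3, 2}, hence cl(A)={4, 1}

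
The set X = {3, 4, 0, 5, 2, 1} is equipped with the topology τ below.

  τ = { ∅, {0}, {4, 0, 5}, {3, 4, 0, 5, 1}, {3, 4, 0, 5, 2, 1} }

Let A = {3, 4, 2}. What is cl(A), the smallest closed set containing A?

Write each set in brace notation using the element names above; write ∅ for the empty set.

{3, 4, 5, 2, 1}

closure: X∖int(X∖A) = X∖{0} = {3, 4, 5, 2, 1}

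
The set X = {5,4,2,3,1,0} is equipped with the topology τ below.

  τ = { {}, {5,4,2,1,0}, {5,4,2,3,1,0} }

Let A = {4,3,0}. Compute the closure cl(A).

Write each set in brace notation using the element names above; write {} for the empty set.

{5,4,2,3,1,0}

closure: X∖int(X∖A) = X∖{} = {5,4,2,3,1,0}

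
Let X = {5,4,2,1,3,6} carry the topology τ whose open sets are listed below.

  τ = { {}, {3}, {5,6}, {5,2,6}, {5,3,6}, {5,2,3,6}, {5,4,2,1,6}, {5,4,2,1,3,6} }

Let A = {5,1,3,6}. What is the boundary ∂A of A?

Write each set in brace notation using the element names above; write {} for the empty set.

{4,2,1}

U open, U⊆A: {}, {3}, {5,6}, {5,3,6}. int(A) = ⋃ = {5,3,6}
X∖A={4,2}, int(X∖A)={}, hence cl(A)={5,4,2,1,3,6}
∂A: remove int from cl → {4,2,1}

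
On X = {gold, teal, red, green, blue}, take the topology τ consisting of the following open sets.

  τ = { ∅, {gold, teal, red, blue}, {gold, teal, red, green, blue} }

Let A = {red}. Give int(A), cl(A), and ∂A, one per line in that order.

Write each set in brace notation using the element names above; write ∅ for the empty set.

interior: largest open inside A is ∅ (from ∅)
cl via duality: int({gold, teal, green, blue}) = ∅, so X∖∅ = {gold, teal, red, green, blue}
cl∖int = {gold, teal, red, green, blue}

int(A) = ∅
cl(A)  = {gold, teal, red, green, blue}
∂A     = {gold, teal, red, green, blue}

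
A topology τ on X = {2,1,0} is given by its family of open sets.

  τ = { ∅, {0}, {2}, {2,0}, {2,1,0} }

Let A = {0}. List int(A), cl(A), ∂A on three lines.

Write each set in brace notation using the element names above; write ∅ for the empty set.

int(A) = {0}
cl(A)  = {1,0}
∂A     = {1}

opens ⊆ A: ∅, {0}; union → int = {0}
complement {2,1}; its interior {2}; cl(A) = X∖{2} = {1,0}
boundary = {1,0} ∖ {0} = {1}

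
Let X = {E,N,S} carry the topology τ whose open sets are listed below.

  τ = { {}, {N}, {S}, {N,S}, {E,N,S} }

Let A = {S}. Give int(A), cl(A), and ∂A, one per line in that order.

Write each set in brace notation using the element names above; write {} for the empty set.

int(A) = {S}
cl(A)  = {E,S}
∂A     = {E}

U open, U⊆A: {}, {S}. int(A) = ⋃ = {S}
X∖A={E,N}, int(X∖A)={N}, hence cl(A)={E,S}
∂A: remove int from cl → {E}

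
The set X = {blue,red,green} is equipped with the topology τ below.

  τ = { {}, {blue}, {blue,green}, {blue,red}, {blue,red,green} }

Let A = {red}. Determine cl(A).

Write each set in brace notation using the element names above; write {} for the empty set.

complement {blue,green}; its interior {blue,green}; cl(A) = X∖{blue,green} = {red}

{red}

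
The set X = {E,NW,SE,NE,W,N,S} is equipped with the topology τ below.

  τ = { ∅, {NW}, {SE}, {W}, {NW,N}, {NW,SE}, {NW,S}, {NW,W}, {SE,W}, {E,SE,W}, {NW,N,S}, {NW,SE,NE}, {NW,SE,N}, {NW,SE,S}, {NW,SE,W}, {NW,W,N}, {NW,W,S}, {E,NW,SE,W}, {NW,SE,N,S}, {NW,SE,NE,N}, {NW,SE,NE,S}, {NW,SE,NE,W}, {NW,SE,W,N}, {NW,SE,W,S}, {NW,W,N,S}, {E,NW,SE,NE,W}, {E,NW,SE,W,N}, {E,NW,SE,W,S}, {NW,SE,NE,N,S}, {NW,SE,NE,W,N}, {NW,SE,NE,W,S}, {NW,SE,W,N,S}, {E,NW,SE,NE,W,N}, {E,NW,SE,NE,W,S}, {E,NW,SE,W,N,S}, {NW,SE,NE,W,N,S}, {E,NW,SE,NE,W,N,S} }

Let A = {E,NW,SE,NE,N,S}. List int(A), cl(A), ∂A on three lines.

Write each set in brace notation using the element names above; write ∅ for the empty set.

int(A) = {NW,SE,NE,N,S}
cl(A)  = {E,NW,SE,NE,N,S}
∂A     = {E}

open subsets of A: ∅, {NW}, {SE}, {NW,S}, {NW,SE}, {NW,N}, {NW,SE,NE}, {NW,SE,S}, {NW,SE,N}, {NW,N,S}, {NW,SE,NE,N}, {NW,SE,NE,S}, {NW,SE,N,S}, {NW,SE,NE,N,S}; so int(A) = {NW,SE,NE,N,S}
closure: X∖int(X∖A) = X∖{W} = {E,NW,SE,NE,N,S}
∂A = {E,NW,SE,NE,N,S} minus {NW,SE,NE,N,S} = {E}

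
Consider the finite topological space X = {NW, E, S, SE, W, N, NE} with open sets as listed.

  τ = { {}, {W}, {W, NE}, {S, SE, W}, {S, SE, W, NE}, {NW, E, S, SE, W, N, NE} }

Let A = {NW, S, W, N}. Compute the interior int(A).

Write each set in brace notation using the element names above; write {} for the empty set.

opens ⊆ A: {}, {W}; union → int = {W}

{W}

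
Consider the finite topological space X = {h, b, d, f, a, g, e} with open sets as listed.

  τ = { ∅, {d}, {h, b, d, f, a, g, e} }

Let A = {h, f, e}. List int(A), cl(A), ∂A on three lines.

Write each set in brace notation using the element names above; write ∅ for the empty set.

interior: largest open inside A is ∅ (from ∅)
cl via duality: int({b, d, a, g}) = {d}, so X∖{d} = {h, b, f, a, g, e}
cl∖int = {h, b, f, a, g, e}

int(A) = ∅
cl(A)  = {h, b, f, a, g, e}
∂A     = {h, b, f, a, g, e}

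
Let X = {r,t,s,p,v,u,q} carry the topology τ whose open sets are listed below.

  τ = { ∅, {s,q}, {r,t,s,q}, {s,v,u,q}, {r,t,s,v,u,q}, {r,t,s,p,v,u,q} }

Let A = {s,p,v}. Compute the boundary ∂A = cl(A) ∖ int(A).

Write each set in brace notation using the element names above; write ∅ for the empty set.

{r,t,s,p,v,u,q}

open subsets of A: ∅; so int(A) = ∅
closure: X∖int(X∖A) = X∖∅ = {r,t,s,p,v,u,q}
∂A = {r,t,s,p,v,u,q} minus ∅ = {r,t,s,p,v,u,q}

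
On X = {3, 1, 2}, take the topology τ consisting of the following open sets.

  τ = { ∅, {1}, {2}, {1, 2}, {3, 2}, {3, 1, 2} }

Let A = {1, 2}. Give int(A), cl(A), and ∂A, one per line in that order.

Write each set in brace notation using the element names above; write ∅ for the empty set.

int(A) = {1, 2}
cl(A)  = {3, 1, 2}
∂A     = {3}

interior: largest open inside A is {1, 2} (from ∅, {2}, {1}, {1, 2})
cl via duality: int({3}) = ∅, so X∖∅ = {3, 1, 2}
cl∖int = {3}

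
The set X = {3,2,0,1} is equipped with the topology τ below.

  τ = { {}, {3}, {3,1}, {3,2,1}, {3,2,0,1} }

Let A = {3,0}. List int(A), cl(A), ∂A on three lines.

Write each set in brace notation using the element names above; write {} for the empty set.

opens ⊆ A: {}, {3}; union → int = {3}
complement {2,1}; its interior {}; cl(A) = X∖{} = {3,2,0,1}
boundary = {3,2,0,1} ∖ {3} = {2,0,1}

int(A) = {3}
cl(A)  = {3,2,0,1}
∂A     = {2,0,1}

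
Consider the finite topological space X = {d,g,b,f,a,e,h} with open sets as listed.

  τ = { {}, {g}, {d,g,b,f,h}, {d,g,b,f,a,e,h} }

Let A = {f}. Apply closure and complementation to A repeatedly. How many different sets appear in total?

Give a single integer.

6

closure: X∖int(X∖A) = X∖{g} = {d,b,f,a,e,h}
Let k=closure and c=complement:
  1. A     = {f}
  2. kA    = {d,b,f,a,e,h}
  3. cA    = {d,g,b,a,e,h}
  4. ckA   = {g}
  5. kcA   = {d,g,b,f,a,e,h}
  6. ckcA  = {}
— saturated at 6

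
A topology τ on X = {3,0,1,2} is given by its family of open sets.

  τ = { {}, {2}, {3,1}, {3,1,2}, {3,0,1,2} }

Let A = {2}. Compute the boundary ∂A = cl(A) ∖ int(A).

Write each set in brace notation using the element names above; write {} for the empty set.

{0}

interior: largest open inside A is {2} (from {}, {2})
cl via duality: int({3,0,1}) = {3,1}, so X∖{3,1} = {0,2}
cl∖int = {0}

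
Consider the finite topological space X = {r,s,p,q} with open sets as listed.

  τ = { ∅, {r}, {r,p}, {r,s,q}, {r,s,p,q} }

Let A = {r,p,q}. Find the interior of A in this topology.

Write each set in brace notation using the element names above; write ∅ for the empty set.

{r,p}

opens ⊆ A: ∅, {r}, {r,p}; union → int = {r,p}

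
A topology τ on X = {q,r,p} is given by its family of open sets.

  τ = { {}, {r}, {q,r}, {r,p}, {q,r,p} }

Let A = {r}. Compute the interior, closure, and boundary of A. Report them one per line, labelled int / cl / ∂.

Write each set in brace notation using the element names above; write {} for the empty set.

U open, U⊆A: {}, {r}. int(A) = ⋃ = {r}
X∖A={q,p}, int(X∖A)={}, hence cl(A)={q,r,p}
∂A: remove int from cl → {q,p}

int(A) = {r}
cl(A)  = {q,r,p}
∂A     = {q,p}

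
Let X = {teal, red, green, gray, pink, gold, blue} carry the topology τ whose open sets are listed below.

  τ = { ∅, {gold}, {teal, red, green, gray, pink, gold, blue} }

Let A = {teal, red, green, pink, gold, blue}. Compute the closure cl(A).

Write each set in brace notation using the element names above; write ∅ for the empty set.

{teal, red, green, gray, pink, gold, blue}

X∖A={gray}, int(X∖A)=∅, hence cl(A)={teal, red, green, gray, pink, gold, blue}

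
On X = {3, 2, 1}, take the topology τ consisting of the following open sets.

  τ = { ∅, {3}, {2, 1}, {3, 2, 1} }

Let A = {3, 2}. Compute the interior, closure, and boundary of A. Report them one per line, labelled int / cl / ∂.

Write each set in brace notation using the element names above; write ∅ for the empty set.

int(A) = {3}
cl(A)  = {3, 2, 1}
∂A     = {2, 1}

U open, U⊆A: ∅, {3}. int(A) = ⋃ = {3}
X∖A={1}, int(X∖A)=∅, hence cl(A)={3, 2, 1}
∂A: remove int from cl → {2, 1}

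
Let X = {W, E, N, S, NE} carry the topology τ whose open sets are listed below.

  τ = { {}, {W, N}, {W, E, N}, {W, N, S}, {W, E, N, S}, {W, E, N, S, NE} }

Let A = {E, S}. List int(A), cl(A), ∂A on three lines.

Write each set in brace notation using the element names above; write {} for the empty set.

int(A) = {}
cl(A)  = {E, S, NE}
∂A     = {E, S, NE}

U open, U⊆A: {}. int(A) = ⋃ = {}
X∖A={W, N, NE}, int(X∖A)={W, N}, hence cl(A)={E, S, NE}
∂A: remove int from cl → {E, S, NE}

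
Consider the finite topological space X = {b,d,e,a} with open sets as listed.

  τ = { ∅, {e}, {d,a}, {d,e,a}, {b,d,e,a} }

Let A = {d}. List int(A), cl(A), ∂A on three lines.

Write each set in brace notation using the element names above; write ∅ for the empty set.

int(A) = ∅
cl(A)  = {b,d,a}
∂A     = {b,d,a}

opens ⊆ A: ∅; union → int = ∅
complement {b,e,a}; its interior {e}; cl(A) = X∖{e} = {b,d,a}
boundary = {b,d,a} ∖ ∅ = {b,d,a}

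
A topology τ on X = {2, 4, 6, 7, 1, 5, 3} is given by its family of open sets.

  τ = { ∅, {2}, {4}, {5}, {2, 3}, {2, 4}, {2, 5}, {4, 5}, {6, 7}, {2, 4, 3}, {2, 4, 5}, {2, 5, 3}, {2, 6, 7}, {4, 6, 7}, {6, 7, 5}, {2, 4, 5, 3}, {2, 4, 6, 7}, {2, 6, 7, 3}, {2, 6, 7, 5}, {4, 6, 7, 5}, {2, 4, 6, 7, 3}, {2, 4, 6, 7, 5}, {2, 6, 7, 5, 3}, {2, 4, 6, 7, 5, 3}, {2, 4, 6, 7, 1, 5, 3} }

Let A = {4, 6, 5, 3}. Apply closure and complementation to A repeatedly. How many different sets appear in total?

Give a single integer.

complement {2, 7, 1}; its interior {2}; cl(A) = X∖{2} = {4, 6, 7, 1, 5, 3}
With k = closure, c = complement:
  1. A     = {4, 6, 5, 3}
  2. kA    = {4, 6, 7, 1, 5, 3}
  3. cA    = {2, 7, 1}
  4. ckA   = {2}
  5. kcA   = {2, 6, 7, 1, 3}
  6. kckA  = {2, 1, 3}
  7. ckcA  = {4, 5}
  8. ckckA = {4, 6, 7, 5}
  9. kckcA = {4, 1, 5}
  10. kckckA = {4, 6, 7, 1, 5}
  11. ckckcA = {2, 6, 7, 3}
  12. ckckckA = {2, 3}
k, c of each give nothing new

12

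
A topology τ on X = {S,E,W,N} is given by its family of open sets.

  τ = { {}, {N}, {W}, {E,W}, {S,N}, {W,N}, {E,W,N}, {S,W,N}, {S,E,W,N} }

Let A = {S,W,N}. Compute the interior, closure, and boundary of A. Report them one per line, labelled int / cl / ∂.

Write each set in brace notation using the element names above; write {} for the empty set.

int(A) = {S,W,N}
cl(A)  = {S,E,W,N}
∂A     = {E}

open subsets of A: {}, {N}, {W}, {S,N}, {W,N}, {S,W,N}; so int(A) = {S,W,N}
closure: X∖int(X∖A) = X∖{} = {S,E,W,N}
∂A = {S,E,W,N} minus {S,W,N} = {E}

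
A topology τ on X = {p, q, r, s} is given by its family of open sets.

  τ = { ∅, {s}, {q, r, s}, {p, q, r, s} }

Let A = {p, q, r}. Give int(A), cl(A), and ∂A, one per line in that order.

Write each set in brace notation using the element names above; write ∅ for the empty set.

int(A) = ∅
cl(A)  = {p, q, r}
∂A     = {p, q, r}

interior: largest open inside A is ∅ (from ∅)
cl via duality: int({s}) = {s}, so X∖{s} = {p, q, r}
cl∖int = {p, q, r}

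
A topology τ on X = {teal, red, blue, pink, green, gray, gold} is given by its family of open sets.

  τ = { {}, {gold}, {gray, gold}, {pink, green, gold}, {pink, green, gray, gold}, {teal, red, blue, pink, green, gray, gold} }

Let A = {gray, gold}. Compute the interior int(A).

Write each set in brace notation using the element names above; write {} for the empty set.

{gray, gold}

opens ⊆ A: {}, {gold}, {gray, gold}; union → int = {gray, gold}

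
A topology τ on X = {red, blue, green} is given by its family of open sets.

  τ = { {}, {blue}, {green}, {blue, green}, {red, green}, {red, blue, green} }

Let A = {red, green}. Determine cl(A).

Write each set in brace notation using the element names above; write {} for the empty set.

{red, green}

X∖A={blue}, int(X∖A)={blue}, hence cl(A)={red, green}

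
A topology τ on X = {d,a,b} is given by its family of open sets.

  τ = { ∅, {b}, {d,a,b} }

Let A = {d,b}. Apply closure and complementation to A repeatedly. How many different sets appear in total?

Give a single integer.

X∖A={a}, int(X∖A)=∅, hence cl(A)={d,a,b}
Orbit (k=closure, c=complement):
  1. A     = {d,b}
  2. kA    = {d,a,b}
  3. cA    = {a}
  4. ckA   = ∅
  5. kcA   = {d,a}
  6. ckcA  = {b}
(closed under both — stop)

6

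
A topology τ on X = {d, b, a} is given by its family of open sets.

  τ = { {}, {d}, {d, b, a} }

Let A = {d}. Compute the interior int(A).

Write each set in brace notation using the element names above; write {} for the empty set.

{d}

opens ⊆ A: {}, {d}; union → int = {d}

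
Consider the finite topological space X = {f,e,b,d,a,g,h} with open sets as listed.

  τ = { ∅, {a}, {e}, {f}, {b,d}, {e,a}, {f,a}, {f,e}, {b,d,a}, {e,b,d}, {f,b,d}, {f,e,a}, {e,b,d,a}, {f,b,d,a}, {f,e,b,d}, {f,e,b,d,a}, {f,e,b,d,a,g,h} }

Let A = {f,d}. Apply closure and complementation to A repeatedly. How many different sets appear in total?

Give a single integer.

10

X∖A={e,b,a,g,h}, int(X∖A)={e,a}, hence cl(A)={f,b,d,g,h}
Orbit (k=closure, c=complement):
  1. A     = {f,d}
  2. kA    = {f,b,d,g,h}
  3. cA    = {e,b,a,g,h}
  4. ckA   = {e,a}
  5. kcA   = {e,b,d,a,g,h}
  6. kckA  = {e,a,g,h}
  7. ckcA  = {f}
  8. ckckA = {f,b,d}
  9. kckcA = {f,g,h}
  10. ckckcA = {e,b,d,a}
(closed under both — stop)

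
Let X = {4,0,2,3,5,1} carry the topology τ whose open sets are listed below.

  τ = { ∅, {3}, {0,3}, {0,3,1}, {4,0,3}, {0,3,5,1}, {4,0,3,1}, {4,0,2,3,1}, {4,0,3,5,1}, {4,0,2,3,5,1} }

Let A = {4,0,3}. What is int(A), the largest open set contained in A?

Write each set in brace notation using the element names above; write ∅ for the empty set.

{4,0,3}

interior: largest open inside A is {4,0,3} (from ∅, {3}, {0,3}, {4,0,3})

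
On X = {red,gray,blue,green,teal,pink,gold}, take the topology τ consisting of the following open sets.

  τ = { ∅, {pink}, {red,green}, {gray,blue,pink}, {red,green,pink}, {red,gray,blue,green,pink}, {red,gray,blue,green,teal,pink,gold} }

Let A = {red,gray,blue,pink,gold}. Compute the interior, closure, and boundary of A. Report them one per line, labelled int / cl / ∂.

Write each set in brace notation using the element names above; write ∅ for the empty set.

int(A) = {gray,blue,pink}
cl(A)  = {red,gray,blue,green,teal,pink,gold}
∂A     = {red,green,teal,gold}

interior: largest open inside A is {gray,blue,pink} (from ∅, {pink}, {gray,blue,pink})
cl via duality: int({green,teal}) = ∅, so X∖∅ = {red,gray,blue,green,teal,pink,gold}
cl∖int = {red,green,teal,gold}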